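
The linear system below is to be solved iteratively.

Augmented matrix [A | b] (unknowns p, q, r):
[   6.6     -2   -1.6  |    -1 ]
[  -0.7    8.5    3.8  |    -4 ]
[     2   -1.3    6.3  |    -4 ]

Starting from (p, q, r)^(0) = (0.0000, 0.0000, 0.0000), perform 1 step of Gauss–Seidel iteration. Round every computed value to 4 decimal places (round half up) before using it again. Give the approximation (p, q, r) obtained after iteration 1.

Iteration 1:
  p = (-1 - (-2)·0.0000 - (-1.6)·0.0000) / (6.6) = -0.1515
  q = (-4 - (-0.7)·-0.1515 - (3.8)·0.0000) / (8.5) = -0.4831
  r = (-4 - (2)·-0.1515 - (-1.3)·-0.4831) / (6.3) = -0.6865

(-0.1515, -0.4831, -0.6865)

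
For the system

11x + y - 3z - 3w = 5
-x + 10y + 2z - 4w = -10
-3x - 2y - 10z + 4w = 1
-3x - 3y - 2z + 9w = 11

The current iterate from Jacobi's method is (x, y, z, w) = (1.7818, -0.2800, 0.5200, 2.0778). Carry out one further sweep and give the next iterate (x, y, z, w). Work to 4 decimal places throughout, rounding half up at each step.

(1.1885, -0.0947, 0.2526, 1.8384)

One sweep:
  x = (5 - (1)·-0.2800 - (-3)·0.5200 - (-3)·2.0778) / (11) = 1.1885
  y = (-10 - (-1)·1.7818 - (2)·0.5200 - (-4)·2.0778) / (10) = -0.0947
  z = (1 - (-3)·1.7818 - (-2)·-0.2800 - (4)·2.0778) / (-10) = 0.2526
  w = (11 - (-3)·1.7818 - (-3)·-0.2800 - (-2)·0.5200) / (9) = 1.8384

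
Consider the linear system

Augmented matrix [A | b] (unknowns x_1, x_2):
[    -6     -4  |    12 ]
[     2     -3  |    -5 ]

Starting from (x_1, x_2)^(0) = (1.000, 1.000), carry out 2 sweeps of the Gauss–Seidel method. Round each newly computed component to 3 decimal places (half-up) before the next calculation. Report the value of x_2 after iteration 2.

0.383

Iteration 1:
  x_1 = (12 - (-4)·1.000) / (-6) = -2.667
  x_2 = (-5 - (2)·-2.667) / (-3) = -0.111
Iteration 2:
  x_1 = (12 - (-4)·-0.111) / (-6) = -1.926
  x_2 = (-5 - (2)·-1.926) / (-3) = 0.383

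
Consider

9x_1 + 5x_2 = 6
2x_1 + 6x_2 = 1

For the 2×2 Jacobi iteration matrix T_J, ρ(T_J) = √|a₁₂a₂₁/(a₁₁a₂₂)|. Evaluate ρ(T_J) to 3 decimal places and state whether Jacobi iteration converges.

a₁₂a₂₁/(a₁₁a₂₂) = (5)·(2) / ((9)·(6)) = 0.185185
ρ = √|0.185185| = √0.185185 = 0.430
ρ < 1, so Jacobi converges

0.430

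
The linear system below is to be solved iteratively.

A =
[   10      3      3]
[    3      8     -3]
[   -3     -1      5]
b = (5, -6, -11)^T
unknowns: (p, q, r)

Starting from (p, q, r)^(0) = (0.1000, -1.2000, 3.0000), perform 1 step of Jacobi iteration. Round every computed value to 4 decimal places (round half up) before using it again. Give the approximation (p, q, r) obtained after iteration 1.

Iteration 1:
  p = (5 - (3)·-1.2000 - (3)·3.0000) / (10) = -0.0400
  q = (-6 - (3)·0.1000 - (-3)·3.0000) / (8) = 0.3375
  r = (-11 - (-3)·0.1000 - (-1)·-1.2000) / (5) = -2.3800

(-0.0400, 0.3375, -2.3800)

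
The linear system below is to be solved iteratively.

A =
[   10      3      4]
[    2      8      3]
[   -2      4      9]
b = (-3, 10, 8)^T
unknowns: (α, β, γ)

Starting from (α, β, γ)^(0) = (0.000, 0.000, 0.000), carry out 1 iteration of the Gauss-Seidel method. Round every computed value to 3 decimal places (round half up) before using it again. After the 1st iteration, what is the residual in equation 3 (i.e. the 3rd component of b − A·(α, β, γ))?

Iteration 1:
  α = (-3 - (3)·0.000 - (4)·0.000) / (10) = -0.300
  β = (10 - (2)·-0.300 - (3)·0.000) / (8) = 1.325
  γ = (8 - (-2)·-0.300 - (4)·1.325) / (9) = 0.233
Residual b − A·x = (-4.907, -0.699, 0.003)

0.003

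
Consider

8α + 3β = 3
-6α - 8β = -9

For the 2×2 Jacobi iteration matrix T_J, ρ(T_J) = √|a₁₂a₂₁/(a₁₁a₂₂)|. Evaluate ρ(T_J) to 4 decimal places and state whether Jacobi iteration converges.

a₁₂a₂₁/(a₁₁a₂₂) = (3)·(-6) / ((8)·(-8)) = 0.281250
ρ = √|0.281250| = √0.281250 = 0.5303
ρ < 1, so Jacobi converges

0.5303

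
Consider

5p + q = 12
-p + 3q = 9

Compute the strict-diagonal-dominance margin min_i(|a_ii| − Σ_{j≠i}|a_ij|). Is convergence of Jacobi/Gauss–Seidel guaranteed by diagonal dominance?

2

row 1: |5| − (1) = 4
row 2: |3| − (1) = 2
minimum over rows = 2 → strictly diagonally dominant (convergence guaranteed)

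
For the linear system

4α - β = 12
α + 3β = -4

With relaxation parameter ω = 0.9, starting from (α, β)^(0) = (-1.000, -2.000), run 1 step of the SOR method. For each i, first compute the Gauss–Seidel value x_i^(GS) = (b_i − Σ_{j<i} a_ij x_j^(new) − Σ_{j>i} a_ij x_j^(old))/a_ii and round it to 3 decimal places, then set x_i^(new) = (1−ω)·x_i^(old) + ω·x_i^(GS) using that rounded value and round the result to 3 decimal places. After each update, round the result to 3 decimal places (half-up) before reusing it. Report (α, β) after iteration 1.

(2.150, -2.045)

Iteration 1:
  α: GS value = (12 - (-1)·-2.000) / (4) = 2.500;  α ← (1−ω)·-1.000 + ω·2.500 = 2.150
  β: GS value = (-4 - (1)·2.150) / (3) = -2.050;  β ← (1−ω)·-2.000 + ω·-2.050 = -2.045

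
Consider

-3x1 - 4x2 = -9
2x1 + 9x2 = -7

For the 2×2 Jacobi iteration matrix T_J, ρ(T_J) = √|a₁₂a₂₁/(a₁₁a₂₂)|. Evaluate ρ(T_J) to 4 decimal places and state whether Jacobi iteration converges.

a₁₂a₂₁/(a₁₁a₂₂) = (-4)·(2) / ((-3)·(9)) = 0.296296
ρ = √|0.296296| = √0.296296 = 0.5443
ρ < 1, so Jacobi converges

0.5443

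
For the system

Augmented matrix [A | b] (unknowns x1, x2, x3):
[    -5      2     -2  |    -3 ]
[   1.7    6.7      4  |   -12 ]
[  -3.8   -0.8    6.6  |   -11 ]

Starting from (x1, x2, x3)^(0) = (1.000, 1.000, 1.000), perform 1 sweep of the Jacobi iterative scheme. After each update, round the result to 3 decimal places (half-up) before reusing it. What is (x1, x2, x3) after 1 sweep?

(0.600, -2.642, -0.970)

Iteration 1:
  x1 = (-3 - (2)·1.000 - (-2)·1.000) / (-5) = 0.600
  x2 = (-12 - (1.7)·1.000 - (4)·1.000) / (6.7) = -2.642
  x3 = (-11 - (-3.8)·1.000 - (-0.8)·1.000) / (6.6) = -0.970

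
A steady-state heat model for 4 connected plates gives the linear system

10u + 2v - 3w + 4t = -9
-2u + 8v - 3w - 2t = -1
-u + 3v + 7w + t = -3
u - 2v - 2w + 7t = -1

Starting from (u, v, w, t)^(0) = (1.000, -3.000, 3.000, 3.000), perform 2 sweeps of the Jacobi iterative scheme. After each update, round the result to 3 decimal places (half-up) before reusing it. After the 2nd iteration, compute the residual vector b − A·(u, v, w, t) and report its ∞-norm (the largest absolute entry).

Iteration 1:
  u = (-9 - (2)·-3.000 - (-3)·3.000 - (4)·3.000) / (10) = -0.600
  v = (-1 - (-2)·1.000 - (-3)·3.000 - (-2)·3.000) / (8) = 2.000
  w = (-3 - (-1)·1.000 - (3)·-3.000 - (1)·3.000) / (7) = 0.571
  t = (-1 - (1)·1.000 - (-2)·-3.000 - (-2)·3.000) / (7) = -0.286
Iteration 2:
  u = (-9 - (2)·2.000 - (-3)·0.571 - (4)·-0.286) / (10) = -1.014
  v = (-1 - (-2)·-0.600 - (-3)·0.571 - (-2)·-0.286) / (8) = -0.132
  w = (-3 - (-1)·-0.600 - (3)·2.000 - (1)·-0.286) / (7) = -1.331
  t = (-1 - (1)·-0.600 - (-2)·2.000 - (-2)·0.571) / (7) = 0.677
Residual b − A·x = (-5.297, -4.611, 5.022, -7.651); ∞-norm = 7.651

7.651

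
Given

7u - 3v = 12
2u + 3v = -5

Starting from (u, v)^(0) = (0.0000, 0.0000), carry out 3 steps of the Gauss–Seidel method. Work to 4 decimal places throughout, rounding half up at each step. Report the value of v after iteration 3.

-2.2361

Iteration 1:
  u = (12 - (-3)·0.0000) / (7) = 1.7143
  v = (-5 - (2)·1.7143) / (3) = -2.8095
Iteration 2:
  u = (12 - (-3)·-2.8095) / (7) = 0.5102
  v = (-5 - (2)·0.5102) / (3) = -2.0068
Iteration 3:
  u = (12 - (-3)·-2.0068) / (7) = 0.8542
  v = (-5 - (2)·0.8542) / (3) = -2.2361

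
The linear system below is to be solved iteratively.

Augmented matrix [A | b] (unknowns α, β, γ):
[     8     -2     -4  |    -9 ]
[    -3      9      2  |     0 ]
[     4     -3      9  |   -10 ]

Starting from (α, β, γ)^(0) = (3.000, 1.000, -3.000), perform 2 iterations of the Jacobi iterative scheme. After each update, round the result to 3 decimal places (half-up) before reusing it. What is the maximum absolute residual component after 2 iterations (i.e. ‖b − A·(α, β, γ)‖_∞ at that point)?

8.413

Iteration 1:
  α = (-9 - (-2)·1.000 - (-4)·-3.000) / (8) = -2.375
  β = (0 - (-3)·3.000 - (2)·-3.000) / (9) = 1.667
  γ = (-10 - (4)·3.000 - (-3)·1.000) / (9) = -2.111
Iteration 2:
  α = (-9 - (-2)·1.667 - (-4)·-2.111) / (8) = -1.764
  β = (0 - (-3)·-2.375 - (2)·-2.111) / (9) = -0.323
  γ = (-10 - (4)·-2.375 - (-3)·1.667) / (9) = 0.500
Residual b − A·x = (6.466, -3.385, -8.413); ∞-norm = 8.413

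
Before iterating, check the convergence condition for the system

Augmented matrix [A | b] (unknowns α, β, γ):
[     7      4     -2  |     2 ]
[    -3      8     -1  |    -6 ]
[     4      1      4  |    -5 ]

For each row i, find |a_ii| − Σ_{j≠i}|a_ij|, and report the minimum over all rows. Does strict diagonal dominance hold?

row 1: |7| − (4+2) = 1
row 2: |8| − (3+1) = 4
row 3: |4| − (4+1) = -1
minimum over rows = -1 → not strictly diagonally dominant

-1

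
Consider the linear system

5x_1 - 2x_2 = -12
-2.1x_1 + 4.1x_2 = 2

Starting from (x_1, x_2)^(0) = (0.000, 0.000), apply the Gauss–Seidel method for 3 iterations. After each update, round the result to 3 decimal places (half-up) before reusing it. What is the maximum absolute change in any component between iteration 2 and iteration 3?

Iteration 1:
  x_1 = (-12 - (-2)·0.000) / (5) = -2.400
  x_2 = (2 - (-2.1)·-2.400) / (4.1) = -0.741
Iteration 2:
  x_1 = (-12 - (-2)·-0.741) / (5) = -2.696
  x_2 = (2 - (-2.1)·-2.696) / (4.1) = -0.893
Iteration 3:
  x_1 = (-12 - (-2)·-0.893) / (5) = -2.757
  x_2 = (2 - (-2.1)·-2.757) / (4.1) = -0.924
Change: (-0.061, -0.031) → max |·| = 0.061

0.061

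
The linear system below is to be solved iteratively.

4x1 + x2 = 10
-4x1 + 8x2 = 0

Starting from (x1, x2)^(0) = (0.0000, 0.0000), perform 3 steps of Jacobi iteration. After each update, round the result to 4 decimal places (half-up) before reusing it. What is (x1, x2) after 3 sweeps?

(2.1875, 1.2500)

Iteration 1:
  x1 = (10 - (1)·0.0000) / (4) = 2.5000
  x2 = (0 - (-4)·0.0000) / (8) = 0.0000
Iteration 2:
  x1 = (10 - (1)·0.0000) / (4) = 2.5000
  x2 = (0 - (-4)·2.5000) / (8) = 1.2500
Iteration 3:
  x1 = (10 - (1)·1.2500) / (4) = 2.1875
  x2 = (0 - (-4)·2.5000) / (8) = 1.2500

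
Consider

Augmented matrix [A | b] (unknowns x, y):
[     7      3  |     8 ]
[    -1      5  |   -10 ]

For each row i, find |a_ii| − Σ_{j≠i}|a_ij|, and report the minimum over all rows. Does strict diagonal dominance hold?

row 1: |7| − (3) = 4
row 2: |5| − (1) = 4
minimum over rows = 4 → strictly diagonally dominant (convergence guaranteed)

4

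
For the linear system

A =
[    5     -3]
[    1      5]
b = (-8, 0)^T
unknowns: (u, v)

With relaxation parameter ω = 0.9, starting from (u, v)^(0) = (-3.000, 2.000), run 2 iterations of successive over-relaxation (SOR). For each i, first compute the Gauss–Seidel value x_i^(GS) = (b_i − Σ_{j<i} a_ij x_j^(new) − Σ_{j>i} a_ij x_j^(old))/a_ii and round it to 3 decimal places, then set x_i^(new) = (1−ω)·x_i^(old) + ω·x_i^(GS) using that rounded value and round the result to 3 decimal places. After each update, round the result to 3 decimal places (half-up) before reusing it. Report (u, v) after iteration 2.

(-1.334, 0.272)

Iteration 1:
  u: GS value = (-8 - (-3)·2.000) / (5) = -0.400;  u ← (1−ω)·-3.000 + ω·-0.400 = -0.660
  v: GS value = (0 - (1)·-0.660) / (5) = 0.132;  v ← (1−ω)·2.000 + ω·0.132 = 0.319
Iteration 2:
  u: GS value = (-8 - (-3)·0.319) / (5) = -1.409;  u ← (1−ω)·-0.660 + ω·-1.409 = -1.334
  v: GS value = (0 - (1)·-1.334) / (5) = 0.267;  v ← (1−ω)·0.319 + ω·0.267 = 0.272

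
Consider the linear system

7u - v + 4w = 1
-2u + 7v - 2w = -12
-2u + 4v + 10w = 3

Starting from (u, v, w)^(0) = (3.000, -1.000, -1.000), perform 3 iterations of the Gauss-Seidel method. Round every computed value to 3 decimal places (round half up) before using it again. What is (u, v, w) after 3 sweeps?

(-0.537, -1.643, 0.850)

Iteration 1:
  u = (1 - (-1)·-1.000 - (4)·-1.000) / (7) = 0.571
  v = (-12 - (-2)·0.571 - (-2)·-1.000) / (7) = -1.837
  w = (3 - (-2)·0.571 - (4)·-1.837) / (10) = 1.149
Iteration 2:
  u = (1 - (-1)·-1.837 - (4)·1.149) / (7) = -0.776
  v = (-12 - (-2)·-0.776 - (-2)·1.149) / (7) = -1.608
  w = (3 - (-2)·-0.776 - (4)·-1.608) / (10) = 0.788
Iteration 3:
  u = (1 - (-1)·-1.608 - (4)·0.788) / (7) = -0.537
  v = (-12 - (-2)·-0.537 - (-2)·0.788) / (7) = -1.643
  w = (3 - (-2)·-0.537 - (4)·-1.643) / (10) = 0.850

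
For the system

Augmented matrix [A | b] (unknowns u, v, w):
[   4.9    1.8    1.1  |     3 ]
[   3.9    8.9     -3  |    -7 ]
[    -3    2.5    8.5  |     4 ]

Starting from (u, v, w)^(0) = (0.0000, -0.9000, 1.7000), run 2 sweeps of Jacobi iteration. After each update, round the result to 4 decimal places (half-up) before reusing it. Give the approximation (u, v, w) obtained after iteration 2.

(0.5256, -0.7846, 0.7315)

Iteration 1:
  u = (3 - (1.8)·-0.9000 - (1.1)·1.7000) / (4.9) = 0.5612
  v = (-7 - (3.9)·0.0000 - (-3)·1.7000) / (8.9) = -0.2135
  w = (4 - (-3)·0.0000 - (2.5)·-0.9000) / (8.5) = 0.7353
Iteration 2:
  u = (3 - (1.8)·-0.2135 - (1.1)·0.7353) / (4.9) = 0.5256
  v = (-7 - (3.9)·0.5612 - (-3)·0.7353) / (8.9) = -0.7846
  w = (4 - (-3)·0.5612 - (2.5)·-0.2135) / (8.5) = 0.7315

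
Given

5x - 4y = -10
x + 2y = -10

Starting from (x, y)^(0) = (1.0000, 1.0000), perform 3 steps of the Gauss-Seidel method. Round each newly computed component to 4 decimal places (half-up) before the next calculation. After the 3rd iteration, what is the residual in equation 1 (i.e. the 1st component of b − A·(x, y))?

-3.4560

Iteration 1:
  x = (-10 - (-4)·1.0000) / (5) = -1.2000
  y = (-10 - (1)·-1.2000) / (2) = -4.4000
Iteration 2:
  x = (-10 - (-4)·-4.4000) / (5) = -5.5200
  y = (-10 - (1)·-5.5200) / (2) = -2.2400
Iteration 3:
  x = (-10 - (-4)·-2.2400) / (5) = -3.7920
  y = (-10 - (1)·-3.7920) / (2) = -3.1040
Residual b − A·x = (-3.4560, 0.0000)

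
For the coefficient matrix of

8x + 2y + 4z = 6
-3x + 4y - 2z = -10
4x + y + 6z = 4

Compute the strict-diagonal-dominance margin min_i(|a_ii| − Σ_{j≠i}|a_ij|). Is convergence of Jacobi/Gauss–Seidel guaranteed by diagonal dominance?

-1

row 1: |8| − (2+4) = 2
row 2: |4| − (3+2) = -1
row 3: |6| − (4+1) = 1
minimum over rows = -1 → not strictly diagonally dominant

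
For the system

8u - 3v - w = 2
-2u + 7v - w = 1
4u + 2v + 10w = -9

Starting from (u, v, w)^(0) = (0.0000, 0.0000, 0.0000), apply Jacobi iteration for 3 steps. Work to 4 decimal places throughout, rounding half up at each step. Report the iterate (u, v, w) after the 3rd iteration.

Iteration 1:
  u = (2 - (-3)·0.0000 - (-1)·0.0000) / (8) = 0.2500
  v = (1 - (-2)·0.0000 - (-1)·0.0000) / (7) = 0.1429
  w = (-9 - (4)·0.0000 - (2)·0.0000) / (10) = -0.9000
Iteration 2:
  u = (2 - (-3)·0.1429 - (-1)·-0.9000) / (8) = 0.1911
  v = (1 - (-2)·0.2500 - (-1)·-0.9000) / (7) = 0.0857
  w = (-9 - (4)·0.2500 - (2)·0.1429) / (10) = -1.0286
Iteration 3:
  u = (2 - (-3)·0.0857 - (-1)·-1.0286) / (8) = 0.1536
  v = (1 - (-2)·0.1911 - (-1)·-1.0286) / (7) = 0.0505
  w = (-9 - (4)·0.1911 - (2)·0.0857) / (10) = -0.9936

(0.1536, 0.0505, -0.9936)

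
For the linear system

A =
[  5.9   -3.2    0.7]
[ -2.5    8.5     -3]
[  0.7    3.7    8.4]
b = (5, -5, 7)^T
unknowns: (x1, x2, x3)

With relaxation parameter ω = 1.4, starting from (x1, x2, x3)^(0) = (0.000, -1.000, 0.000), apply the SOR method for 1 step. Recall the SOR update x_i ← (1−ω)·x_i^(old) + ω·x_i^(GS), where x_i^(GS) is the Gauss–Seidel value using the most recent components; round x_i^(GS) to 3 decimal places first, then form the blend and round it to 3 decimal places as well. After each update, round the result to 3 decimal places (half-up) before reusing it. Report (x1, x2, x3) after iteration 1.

(0.427, -0.248, 1.270)

Iteration 1:
  x1: GS value = (5 - (-3.2)·-1.000 - (0.7)·0.000) / (5.9) = 0.305;  x1 ← (1−ω)·0.000 + ω·0.305 = 0.427
  x2: GS value = (-5 - (-2.5)·0.427 - (-3)·0.000) / (8.5) = -0.463;  x2 ← (1−ω)·-1.000 + ω·-0.463 = -0.248
  x3: GS value = (7 - (0.7)·0.427 - (3.7)·-0.248) / (8.4) = 0.907;  x3 ← (1−ω)·0.000 + ω·0.907 = 1.270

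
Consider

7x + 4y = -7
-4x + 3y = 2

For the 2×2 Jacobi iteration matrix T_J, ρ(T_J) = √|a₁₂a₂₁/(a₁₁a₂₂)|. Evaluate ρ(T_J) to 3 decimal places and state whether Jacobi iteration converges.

0.873

a₁₂a₂₁/(a₁₁a₂₂) = (4)·(-4) / ((7)·(3)) = -0.761905
ρ = √|-0.761905| = √0.761905 = 0.873
ρ < 1, so Jacobi converges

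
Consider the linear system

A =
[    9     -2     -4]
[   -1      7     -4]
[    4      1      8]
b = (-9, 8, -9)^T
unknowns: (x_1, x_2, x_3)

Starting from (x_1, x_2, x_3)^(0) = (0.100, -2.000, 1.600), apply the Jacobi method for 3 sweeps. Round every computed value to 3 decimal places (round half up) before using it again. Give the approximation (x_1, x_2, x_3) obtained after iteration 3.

(-1.339, 0.426, -0.713)

Iteration 1:
  x_1 = (-9 - (-2)·-2.000 - (-4)·1.600) / (9) = -0.733
  x_2 = (8 - (-1)·0.100 - (-4)·1.600) / (7) = 2.071
  x_3 = (-9 - (4)·0.100 - (1)·-2.000) / (8) = -0.925
Iteration 2:
  x_1 = (-9 - (-2)·2.071 - (-4)·-0.925) / (9) = -0.951
  x_2 = (8 - (-1)·-0.733 - (-4)·-0.925) / (7) = 0.510
  x_3 = (-9 - (4)·-0.733 - (1)·2.071) / (8) = -1.017
Iteration 3:
  x_1 = (-9 - (-2)·0.510 - (-4)·-1.017) / (9) = -1.339
  x_2 = (8 - (-1)·-0.951 - (-4)·-1.017) / (7) = 0.426
  x_3 = (-9 - (4)·-0.951 - (1)·0.510) / (8) = -0.713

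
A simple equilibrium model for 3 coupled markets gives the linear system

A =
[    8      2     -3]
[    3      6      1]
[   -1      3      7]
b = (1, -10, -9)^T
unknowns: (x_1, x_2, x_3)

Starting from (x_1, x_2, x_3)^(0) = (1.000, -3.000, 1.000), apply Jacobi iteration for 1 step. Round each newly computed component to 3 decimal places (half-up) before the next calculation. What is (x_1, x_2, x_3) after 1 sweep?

Iteration 1:
  x_1 = (1 - (2)·-3.000 - (-3)·1.000) / (8) = 1.250
  x_2 = (-10 - (3)·1.000 - (1)·1.000) / (6) = -2.333
  x_3 = (-9 - (-1)·1.000 - (3)·-3.000) / (7) = 0.143

(1.250, -2.333, 0.143)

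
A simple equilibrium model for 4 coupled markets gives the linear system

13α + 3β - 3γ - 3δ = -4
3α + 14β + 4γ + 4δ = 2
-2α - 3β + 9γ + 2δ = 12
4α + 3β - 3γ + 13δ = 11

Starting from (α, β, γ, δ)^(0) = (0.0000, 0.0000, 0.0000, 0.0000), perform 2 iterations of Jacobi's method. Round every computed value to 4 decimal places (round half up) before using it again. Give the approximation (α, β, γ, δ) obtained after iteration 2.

Iteration 1:
  α = (-4 - (3)·0.0000 - (-3)·0.0000 - (-3)·0.0000) / (13) = -0.3077
  β = (2 - (3)·0.0000 - (4)·0.0000 - (4)·0.0000) / (14) = 0.1429
  γ = (12 - (-2)·0.0000 - (-3)·0.0000 - (2)·0.0000) / (9) = 1.3333
  δ = (11 - (4)·0.0000 - (3)·0.0000 - (-3)·0.0000) / (13) = 0.8462
Iteration 2:
  α = (-4 - (3)·0.1429 - (-3)·1.3333 - (-3)·0.8462) / (13) = 0.1623
  β = (2 - (3)·-0.3077 - (4)·1.3333 - (4)·0.8462) / (14) = -0.4139
  γ = (12 - (-2)·-0.3077 - (-3)·0.1429 - (2)·0.8462) / (9) = 1.1245
  δ = (11 - (4)·-0.3077 - (3)·0.1429 - (-3)·1.3333) / (13) = 1.2155

(0.1623, -0.4139, 1.1245, 1.2155)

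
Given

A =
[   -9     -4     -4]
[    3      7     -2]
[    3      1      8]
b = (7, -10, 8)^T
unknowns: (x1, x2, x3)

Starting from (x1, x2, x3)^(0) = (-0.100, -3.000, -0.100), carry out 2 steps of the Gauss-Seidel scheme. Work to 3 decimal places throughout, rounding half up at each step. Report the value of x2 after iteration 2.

-0.951

Iteration 1:
  x1 = (7 - (-4)·-3.000 - (-4)·-0.100) / (-9) = 0.600
  x2 = (-10 - (3)·0.600 - (-2)·-0.100) / (7) = -1.714
  x3 = (8 - (3)·0.600 - (1)·-1.714) / (8) = 0.989
Iteration 2:
  x1 = (7 - (-4)·-1.714 - (-4)·0.989) / (-9) = -0.456
  x2 = (-10 - (3)·-0.456 - (-2)·0.989) / (7) = -0.951
  x3 = (8 - (3)·-0.456 - (1)·-0.951) / (8) = 1.290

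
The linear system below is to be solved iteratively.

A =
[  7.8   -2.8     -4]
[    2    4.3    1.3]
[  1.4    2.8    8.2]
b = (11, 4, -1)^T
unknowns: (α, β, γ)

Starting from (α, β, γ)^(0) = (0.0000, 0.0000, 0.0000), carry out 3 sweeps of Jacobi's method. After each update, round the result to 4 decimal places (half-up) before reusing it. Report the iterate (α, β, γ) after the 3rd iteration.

Iteration 1:
  α = (11 - (-2.8)·0.0000 - (-4)·0.0000) / (7.8) = 1.4103
  β = (4 - (2)·0.0000 - (1.3)·0.0000) / (4.3) = 0.9302
  γ = (-1 - (1.4)·0.0000 - (2.8)·0.0000) / (8.2) = -0.1220
Iteration 2:
  α = (11 - (-2.8)·0.9302 - (-4)·-0.1220) / (7.8) = 1.6816
  β = (4 - (2)·1.4103 - (1.3)·-0.1220) / (4.3) = 0.3112
  γ = (-1 - (1.4)·1.4103 - (2.8)·0.9302) / (8.2) = -0.6804
Iteration 3:
  α = (11 - (-2.8)·0.3112 - (-4)·-0.6804) / (7.8) = 1.1730
  β = (4 - (2)·1.6816 - (1.3)·-0.6804) / (4.3) = 0.3538
  γ = (-1 - (1.4)·1.6816 - (2.8)·0.3112) / (8.2) = -0.5153

(1.1730, 0.3538, -0.5153)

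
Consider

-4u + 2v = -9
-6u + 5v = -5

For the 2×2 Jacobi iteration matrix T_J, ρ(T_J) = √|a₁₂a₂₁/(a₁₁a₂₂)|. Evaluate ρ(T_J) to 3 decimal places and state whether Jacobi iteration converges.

a₁₂a₂₁/(a₁₁a₂₂) = (2)·(-6) / ((-4)·(5)) = 0.600000
ρ = √|0.600000| = √0.600000 = 0.775
ρ < 1, so Jacobi converges

0.775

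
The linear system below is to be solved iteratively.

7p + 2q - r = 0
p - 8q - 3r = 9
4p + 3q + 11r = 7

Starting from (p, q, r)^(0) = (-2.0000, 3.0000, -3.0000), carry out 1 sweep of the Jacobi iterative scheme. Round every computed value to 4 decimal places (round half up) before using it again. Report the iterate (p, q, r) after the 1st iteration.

Iteration 1:
  p = (0 - (2)·3.0000 - (-1)·-3.0000) / (7) = -1.2857
  q = (9 - (1)·-2.0000 - (-3)·-3.0000) / (-8) = -0.2500
  r = (7 - (4)·-2.0000 - (3)·3.0000) / (11) = 0.5455

(-1.2857, -0.2500, 0.5455)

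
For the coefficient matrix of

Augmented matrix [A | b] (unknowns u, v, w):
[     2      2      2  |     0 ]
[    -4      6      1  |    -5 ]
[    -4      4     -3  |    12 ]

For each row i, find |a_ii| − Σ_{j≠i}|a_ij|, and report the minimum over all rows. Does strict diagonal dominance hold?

-5

row 1: |2| − (2+2) = -2
row 2: |6| − (4+1) = 1
row 3: |-3| − (4+4) = -5
minimum over rows = -5 → not strictly diagonally dominant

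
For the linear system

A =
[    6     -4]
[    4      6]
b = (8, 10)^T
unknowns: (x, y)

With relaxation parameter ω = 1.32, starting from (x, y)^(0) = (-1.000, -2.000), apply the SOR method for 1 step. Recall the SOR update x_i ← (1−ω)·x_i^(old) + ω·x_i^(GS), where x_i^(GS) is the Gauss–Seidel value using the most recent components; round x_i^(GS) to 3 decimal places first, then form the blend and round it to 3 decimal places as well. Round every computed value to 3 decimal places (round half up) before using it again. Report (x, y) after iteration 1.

(0.320, 2.558)

Iteration 1:
  x: GS value = (8 - (-4)·-2.000) / (6) = 0.000;  x ← (1−ω)·-1.000 + ω·0.000 = 0.320
  y: GS value = (10 - (4)·0.320) / (6) = 1.453;  y ← (1−ω)·-2.000 + ω·1.453 = 2.558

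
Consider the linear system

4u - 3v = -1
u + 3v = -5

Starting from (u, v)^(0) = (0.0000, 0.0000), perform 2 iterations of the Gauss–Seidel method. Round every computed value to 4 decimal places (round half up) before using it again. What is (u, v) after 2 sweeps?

(-1.4375, -1.1875)

Iteration 1:
  u = (-1 - (-3)·0.0000) / (4) = -0.2500
  v = (-5 - (1)·-0.2500) / (3) = -1.5833
Iteration 2:
  u = (-1 - (-3)·-1.5833) / (4) = -1.4375
  v = (-5 - (1)·-1.4375) / (3) = -1.1875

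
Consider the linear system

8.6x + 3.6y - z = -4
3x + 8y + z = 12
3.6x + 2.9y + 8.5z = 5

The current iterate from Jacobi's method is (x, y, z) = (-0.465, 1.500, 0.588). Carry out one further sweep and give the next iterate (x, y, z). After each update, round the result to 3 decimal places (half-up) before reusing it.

(-1.025, 1.601, 0.273)

One sweep:
  x = (-4 - (3.6)·1.500 - (-1)·0.588) / (8.6) = -1.025
  y = (12 - (3)·-0.465 - (1)·0.588) / (8) = 1.601
  z = (5 - (3.6)·-0.465 - (2.9)·1.500) / (8.5) = 0.273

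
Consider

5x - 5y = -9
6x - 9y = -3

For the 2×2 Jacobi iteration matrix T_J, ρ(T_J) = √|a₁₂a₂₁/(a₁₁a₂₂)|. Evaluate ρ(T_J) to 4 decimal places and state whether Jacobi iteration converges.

0.8165

a₁₂a₂₁/(a₁₁a₂₂) = (-5)·(6) / ((5)·(-9)) = 0.666667
ρ = √|0.666667| = √0.666667 = 0.8165
ρ < 1, so Jacobi converges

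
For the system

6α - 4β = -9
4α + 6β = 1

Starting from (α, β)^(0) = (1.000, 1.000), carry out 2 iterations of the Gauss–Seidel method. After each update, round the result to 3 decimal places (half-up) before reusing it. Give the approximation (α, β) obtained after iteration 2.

Iteration 1:
  α = (-9 - (-4)·1.000) / (6) = -0.833
  β = (1 - (4)·-0.833) / (6) = 0.722
Iteration 2:
  α = (-9 - (-4)·0.722) / (6) = -1.019
  β = (1 - (4)·-1.019) / (6) = 0.846

(-1.019, 0.846)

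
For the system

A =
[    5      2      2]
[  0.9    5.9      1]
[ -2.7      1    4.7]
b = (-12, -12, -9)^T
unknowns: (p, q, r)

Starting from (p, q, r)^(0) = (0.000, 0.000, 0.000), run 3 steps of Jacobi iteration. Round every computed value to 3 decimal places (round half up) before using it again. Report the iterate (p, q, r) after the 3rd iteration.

(-0.718, -1.424, -2.100)

Iteration 1:
  p = (-12 - (2)·0.000 - (2)·0.000) / (5) = -2.400
  q = (-12 - (0.9)·0.000 - (1)·0.000) / (5.9) = -2.034
  r = (-9 - (-2.7)·0.000 - (1)·0.000) / (4.7) = -1.915
Iteration 2:
  p = (-12 - (2)·-2.034 - (2)·-1.915) / (5) = -0.820
  q = (-12 - (0.9)·-2.400 - (1)·-1.915) / (5.9) = -1.343
  r = (-9 - (-2.7)·-2.400 - (1)·-2.034) / (4.7) = -2.861
Iteration 3:
  p = (-12 - (2)·-1.343 - (2)·-2.861) / (5) = -0.718
  q = (-12 - (0.9)·-0.820 - (1)·-2.861) / (5.9) = -1.424
  r = (-9 - (-2.7)·-0.820 - (1)·-1.343) / (4.7) = -2.100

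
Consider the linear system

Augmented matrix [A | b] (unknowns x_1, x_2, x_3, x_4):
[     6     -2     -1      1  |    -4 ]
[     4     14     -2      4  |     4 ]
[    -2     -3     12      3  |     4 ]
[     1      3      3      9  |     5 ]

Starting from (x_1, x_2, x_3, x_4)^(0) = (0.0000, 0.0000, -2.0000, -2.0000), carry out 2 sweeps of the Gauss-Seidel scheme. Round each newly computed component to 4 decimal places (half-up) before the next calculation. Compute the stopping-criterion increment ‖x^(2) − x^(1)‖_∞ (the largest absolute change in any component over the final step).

Iteration 1:
  x_1 = (-4 - (-2)·0.0000 - (-1)·-2.0000 - (1)·-2.0000) / (6) = -0.6667
  x_2 = (4 - (4)·-0.6667 - (-2)·-2.0000 - (4)·-2.0000) / (14) = 0.7619
  x_3 = (4 - (-2)·-0.6667 - (-3)·0.7619 - (3)·-2.0000) / (12) = 0.9127
  x_4 = (5 - (1)·-0.6667 - (3)·0.7619 - (3)·0.9127) / (9) = 0.0714
Iteration 2:
  x_1 = (-4 - (-2)·0.7619 - (-1)·0.9127 - (1)·0.0714) / (6) = -0.2725
  x_2 = (4 - (4)·-0.2725 - (-2)·0.9127 - (4)·0.0714) / (14) = 0.4736
  x_3 = (4 - (-2)·-0.2725 - (-3)·0.4736 - (3)·0.0714) / (12) = 0.3885
  x_4 = (5 - (1)·-0.2725 - (3)·0.4736 - (3)·0.3885) / (9) = 0.2985
Change: (0.3942, -0.2883, -0.5242, 0.2271) → max |·| = 0.5242

0.5242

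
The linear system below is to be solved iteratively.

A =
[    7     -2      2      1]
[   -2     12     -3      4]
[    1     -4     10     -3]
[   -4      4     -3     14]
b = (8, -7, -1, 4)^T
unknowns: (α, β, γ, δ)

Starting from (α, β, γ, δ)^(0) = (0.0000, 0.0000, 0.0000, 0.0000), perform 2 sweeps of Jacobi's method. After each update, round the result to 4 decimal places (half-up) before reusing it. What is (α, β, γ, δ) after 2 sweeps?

Iteration 1:
  α = (8 - (-2)·0.0000 - (2)·0.0000 - (1)·0.0000) / (7) = 1.1429
  β = (-7 - (-2)·0.0000 - (-3)·0.0000 - (4)·0.0000) / (12) = -0.5833
  γ = (-1 - (1)·0.0000 - (-4)·0.0000 - (-3)·0.0000) / (10) = -0.1000
  δ = (4 - (-4)·0.0000 - (4)·0.0000 - (-3)·0.0000) / (14) = 0.2857
Iteration 2:
  α = (8 - (-2)·-0.5833 - (2)·-0.1000 - (1)·0.2857) / (7) = 0.9640
  β = (-7 - (-2)·1.1429 - (-3)·-0.1000 - (4)·0.2857) / (12) = -0.5131
  γ = (-1 - (1)·1.1429 - (-4)·-0.5833 - (-3)·0.2857) / (10) = -0.3619
  δ = (4 - (-4)·1.1429 - (4)·-0.5833 - (-3)·-0.1000) / (14) = 0.7575

(0.9640, -0.5131, -0.3619, 0.7575)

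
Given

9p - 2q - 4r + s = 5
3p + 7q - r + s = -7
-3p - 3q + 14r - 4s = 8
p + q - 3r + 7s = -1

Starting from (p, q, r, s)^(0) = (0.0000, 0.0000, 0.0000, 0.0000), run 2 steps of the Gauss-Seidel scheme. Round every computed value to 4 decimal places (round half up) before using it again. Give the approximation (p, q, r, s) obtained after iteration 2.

Iteration 1:
  p = (5 - (-2)·0.0000 - (-4)·0.0000 - (1)·0.0000) / (9) = 0.5556
  q = (-7 - (3)·0.5556 - (-1)·0.0000 - (1)·0.0000) / (7) = -1.2381
  r = (8 - (-3)·0.5556 - (-3)·-1.2381 - (-4)·0.0000) / (14) = 0.4252
  s = (-1 - (1)·0.5556 - (1)·-1.2381 - (-3)·0.4252) / (7) = 0.1369
Iteration 2:
  p = (5 - (-2)·-1.2381 - (-4)·0.4252 - (1)·0.1369) / (9) = 0.4542
  q = (-7 - (3)·0.4542 - (-1)·0.4252 - (1)·0.1369) / (7) = -1.1535
  r = (8 - (-3)·0.4542 - (-3)·-1.1535 - (-4)·0.1369) / (14) = 0.4607
  s = (-1 - (1)·0.4542 - (1)·-1.1535 - (-3)·0.4607) / (7) = 0.1545

(0.4542, -1.1535, 0.4607, 0.1545)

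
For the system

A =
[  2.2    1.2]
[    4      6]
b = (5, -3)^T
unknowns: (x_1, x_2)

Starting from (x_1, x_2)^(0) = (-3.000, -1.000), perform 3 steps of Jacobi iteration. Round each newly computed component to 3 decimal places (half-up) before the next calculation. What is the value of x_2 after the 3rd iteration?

Iteration 1:
  x_1 = (5 - (1.2)·-1.000) / (2.2) = 2.818
  x_2 = (-3 - (4)·-3.000) / (6) = 1.500
Iteration 2:
  x_1 = (5 - (1.2)·1.500) / (2.2) = 1.455
  x_2 = (-3 - (4)·2.818) / (6) = -2.379
Iteration 3:
  x_1 = (5 - (1.2)·-2.379) / (2.2) = 3.570
  x_2 = (-3 - (4)·1.455) / (6) = -1.470

-1.470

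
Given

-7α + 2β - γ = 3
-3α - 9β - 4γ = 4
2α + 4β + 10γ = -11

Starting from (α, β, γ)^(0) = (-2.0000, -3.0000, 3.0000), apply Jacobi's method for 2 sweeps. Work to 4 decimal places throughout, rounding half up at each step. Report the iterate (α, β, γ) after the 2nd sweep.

(-0.8175, -0.0952, -0.3127)

Iteration 1:
  α = (3 - (2)·-3.0000 - (-1)·3.0000) / (-7) = -1.7143
  β = (4 - (-3)·-2.0000 - (-4)·3.0000) / (-9) = -1.1111
  γ = (-11 - (2)·-2.0000 - (4)·-3.0000) / (10) = 0.5000
Iteration 2:
  α = (3 - (2)·-1.1111 - (-1)·0.5000) / (-7) = -0.8175
  β = (4 - (-3)·-1.7143 - (-4)·0.5000) / (-9) = -0.0952
  γ = (-11 - (2)·-1.7143 - (4)·-1.1111) / (10) = -0.3127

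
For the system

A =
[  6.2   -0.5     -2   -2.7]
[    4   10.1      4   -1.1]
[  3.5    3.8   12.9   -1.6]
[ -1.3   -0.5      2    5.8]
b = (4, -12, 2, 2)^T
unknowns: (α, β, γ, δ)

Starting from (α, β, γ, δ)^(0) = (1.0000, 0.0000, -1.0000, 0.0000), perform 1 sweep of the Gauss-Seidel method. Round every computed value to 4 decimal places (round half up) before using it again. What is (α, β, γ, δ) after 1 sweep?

(0.3226, -0.9198, 0.3385, 0.2211)

Iteration 1:
  α = (4 - (-0.5)·0.0000 - (-2)·-1.0000 - (-2.7)·0.0000) / (6.2) = 0.3226
  β = (-12 - (4)·0.3226 - (4)·-1.0000 - (-1.1)·0.0000) / (10.1) = -0.9198
  γ = (2 - (3.5)·0.3226 - (3.8)·-0.9198 - (-1.6)·0.0000) / (12.9) = 0.3385
  δ = (2 - (-1.3)·0.3226 - (-0.5)·-0.9198 - (2)·0.3385) / (5.8) = 0.2211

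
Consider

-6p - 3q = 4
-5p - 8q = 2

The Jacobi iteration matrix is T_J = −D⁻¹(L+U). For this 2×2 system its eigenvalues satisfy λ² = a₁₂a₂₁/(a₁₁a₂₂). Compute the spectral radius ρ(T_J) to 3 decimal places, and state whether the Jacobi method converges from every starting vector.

0.559

a₁₂a₂₁/(a₁₁a₂₂) = (-3)·(-5) / ((-6)·(-8)) = 0.312500
ρ = √|0.312500| = √0.312500 = 0.559
ρ < 1, so Jacobi converges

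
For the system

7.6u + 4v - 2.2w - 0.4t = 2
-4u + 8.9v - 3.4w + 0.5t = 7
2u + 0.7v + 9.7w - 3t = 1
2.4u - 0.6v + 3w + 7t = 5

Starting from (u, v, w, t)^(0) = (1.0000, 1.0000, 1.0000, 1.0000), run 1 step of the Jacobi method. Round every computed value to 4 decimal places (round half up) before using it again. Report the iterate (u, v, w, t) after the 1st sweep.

Iteration 1:
  u = (2 - (4)·1.0000 - (-2.2)·1.0000 - (-0.4)·1.0000) / (7.6) = 0.0789
  v = (7 - (-4)·1.0000 - (-3.4)·1.0000 - (0.5)·1.0000) / (8.9) = 1.5618
  w = (1 - (2)·1.0000 - (0.7)·1.0000 - (-3)·1.0000) / (9.7) = 0.1340
  t = (5 - (2.4)·1.0000 - (-0.6)·1.0000 - (3)·1.0000) / (7) = 0.0286

(0.0789, 1.5618, 0.1340, 0.0286)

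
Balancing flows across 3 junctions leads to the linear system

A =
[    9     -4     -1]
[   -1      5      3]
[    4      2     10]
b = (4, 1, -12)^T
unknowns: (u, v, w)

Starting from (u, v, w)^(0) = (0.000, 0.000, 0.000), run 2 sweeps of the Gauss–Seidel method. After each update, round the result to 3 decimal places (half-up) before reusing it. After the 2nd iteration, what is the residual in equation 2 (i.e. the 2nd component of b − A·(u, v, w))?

0.475

Iteration 1:
  u = (4 - (-4)·0.000 - (-1)·0.000) / (9) = 0.444
  v = (1 - (-1)·0.444 - (3)·0.000) / (5) = 0.289
  w = (-12 - (4)·0.444 - (2)·0.289) / (10) = -1.435
Iteration 2:
  u = (4 - (-4)·0.289 - (-1)·-1.435) / (9) = 0.413
  v = (1 - (-1)·0.413 - (3)·-1.435) / (5) = 1.144
  w = (-12 - (4)·0.413 - (2)·1.144) / (10) = -1.594
Residual b − A·x = (3.265, 0.475, 0.000)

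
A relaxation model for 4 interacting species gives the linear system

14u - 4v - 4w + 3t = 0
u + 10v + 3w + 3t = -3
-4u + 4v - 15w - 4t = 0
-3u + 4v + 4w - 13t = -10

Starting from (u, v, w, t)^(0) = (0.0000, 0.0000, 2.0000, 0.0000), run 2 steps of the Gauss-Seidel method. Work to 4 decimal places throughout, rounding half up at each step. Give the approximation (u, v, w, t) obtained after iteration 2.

Iteration 1:
  u = (0 - (-4)·0.0000 - (-4)·2.0000 - (3)·0.0000) / (14) = 0.5714
  v = (-3 - (1)·0.5714 - (3)·2.0000 - (3)·0.0000) / (10) = -0.9571
  w = (0 - (-4)·0.5714 - (4)·-0.9571 - (-4)·0.0000) / (-15) = -0.4076
  t = (-10 - (-3)·0.5714 - (4)·-0.9571 - (4)·-0.4076) / (-13) = 0.2175
Iteration 2:
  u = (0 - (-4)·-0.9571 - (-4)·-0.4076 - (3)·0.2175) / (14) = -0.4365
  v = (-3 - (1)·-0.4365 - (3)·-0.4076 - (3)·0.2175) / (10) = -0.1993
  w = (0 - (-4)·-0.4365 - (4)·-0.1993 - (-4)·0.2175) / (-15) = 0.0053
  t = (-10 - (-3)·-0.4365 - (4)·-0.1993 - (4)·0.0053) / (-13) = 0.8103

(-0.4365, -0.1993, 0.0053, 0.8103)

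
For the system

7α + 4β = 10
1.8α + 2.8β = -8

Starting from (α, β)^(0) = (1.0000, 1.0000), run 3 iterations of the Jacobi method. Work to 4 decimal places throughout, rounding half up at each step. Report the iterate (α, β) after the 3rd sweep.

Iteration 1:
  α = (10 - (4)·1.0000) / (7) = 0.8571
  β = (-8 - (1.8)·1.0000) / (2.8) = -3.5000
Iteration 2:
  α = (10 - (4)·-3.5000) / (7) = 3.4286
  β = (-8 - (1.8)·0.8571) / (2.8) = -3.4081
Iteration 3:
  α = (10 - (4)·-3.4081) / (7) = 3.3761
  β = (-8 - (1.8)·3.4286) / (2.8) = -5.0612

(3.3761, -5.0612)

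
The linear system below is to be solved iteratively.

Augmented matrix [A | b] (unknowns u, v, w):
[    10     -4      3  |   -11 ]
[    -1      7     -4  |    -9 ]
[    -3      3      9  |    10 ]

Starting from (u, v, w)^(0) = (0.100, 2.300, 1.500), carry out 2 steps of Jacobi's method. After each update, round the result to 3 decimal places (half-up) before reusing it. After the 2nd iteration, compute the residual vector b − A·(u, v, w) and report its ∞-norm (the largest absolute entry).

Iteration 1:
  u = (-11 - (-4)·2.300 - (3)·1.500) / (10) = -0.630
  v = (-9 - (-1)·0.100 - (-4)·1.500) / (7) = -0.414
  w = (10 - (-3)·0.100 - (3)·2.300) / (9) = 0.378
Iteration 2:
  u = (-11 - (-4)·-0.414 - (3)·0.378) / (10) = -1.379
  v = (-9 - (-1)·-0.630 - (-4)·0.378) / (7) = -1.160
  w = (10 - (-3)·-0.630 - (3)·-0.414) / (9) = 1.039
Residual b − A·x = (-4.967, 1.897, -0.008); ∞-norm = 4.967

4.967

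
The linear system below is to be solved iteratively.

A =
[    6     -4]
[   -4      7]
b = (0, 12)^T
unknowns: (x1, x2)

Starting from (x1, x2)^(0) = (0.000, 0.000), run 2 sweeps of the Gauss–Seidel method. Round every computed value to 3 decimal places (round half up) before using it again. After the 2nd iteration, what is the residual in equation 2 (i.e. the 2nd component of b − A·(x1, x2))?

0.003

Iteration 1:
  x1 = (0 - (-4)·0.000) / (6) = 0.000
  x2 = (12 - (-4)·0.000) / (7) = 1.714
Iteration 2:
  x1 = (0 - (-4)·1.714) / (6) = 1.143
  x2 = (12 - (-4)·1.143) / (7) = 2.367
Residual b − A·x = (2.610, 0.003)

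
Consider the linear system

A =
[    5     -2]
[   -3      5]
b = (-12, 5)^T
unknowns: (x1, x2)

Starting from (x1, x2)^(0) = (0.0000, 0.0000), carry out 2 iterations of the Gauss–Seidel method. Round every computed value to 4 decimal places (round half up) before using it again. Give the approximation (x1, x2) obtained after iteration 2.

(-2.5760, -0.5456)

Iteration 1:
  x1 = (-12 - (-2)·0.0000) / (5) = -2.4000
  x2 = (5 - (-3)·-2.4000) / (5) = -0.4400
Iteration 2:
  x1 = (-12 - (-2)·-0.4400) / (5) = -2.5760
  x2 = (5 - (-3)·-2.5760) / (5) = -0.5456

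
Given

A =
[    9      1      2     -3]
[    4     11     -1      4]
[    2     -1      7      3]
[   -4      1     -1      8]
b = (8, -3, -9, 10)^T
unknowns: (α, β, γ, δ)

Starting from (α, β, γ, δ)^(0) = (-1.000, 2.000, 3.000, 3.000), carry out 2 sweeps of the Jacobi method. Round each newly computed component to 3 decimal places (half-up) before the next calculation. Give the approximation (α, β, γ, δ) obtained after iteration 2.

(1.706, -1.136, -2.050, 1.591)

Iteration 1:
  α = (8 - (1)·2.000 - (2)·3.000 - (-3)·3.000) / (9) = 1.000
  β = (-3 - (4)·-1.000 - (-1)·3.000 - (4)·3.000) / (11) = -0.727
  γ = (-9 - (2)·-1.000 - (-1)·2.000 - (3)·3.000) / (7) = -2.000
  δ = (10 - (-4)·-1.000 - (1)·2.000 - (-1)·3.000) / (8) = 0.875
Iteration 2:
  α = (8 - (1)·-0.727 - (2)·-2.000 - (-3)·0.875) / (9) = 1.706
  β = (-3 - (4)·1.000 - (-1)·-2.000 - (4)·0.875) / (11) = -1.136
  γ = (-9 - (2)·1.000 - (-1)·-0.727 - (3)·0.875) / (7) = -2.050
  δ = (10 - (-4)·1.000 - (1)·-0.727 - (-1)·-2.000) / (8) = 1.591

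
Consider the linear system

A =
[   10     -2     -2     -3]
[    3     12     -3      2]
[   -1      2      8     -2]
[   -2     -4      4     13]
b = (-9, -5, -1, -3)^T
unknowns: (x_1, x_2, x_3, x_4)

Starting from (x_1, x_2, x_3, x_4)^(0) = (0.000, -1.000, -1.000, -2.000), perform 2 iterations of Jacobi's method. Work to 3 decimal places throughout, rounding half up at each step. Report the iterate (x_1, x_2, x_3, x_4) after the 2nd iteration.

(-1.111, 0.003, -0.337, -0.510)

Iteration 1:
  x_1 = (-9 - (-2)·-1.000 - (-2)·-1.000 - (-3)·-2.000) / (10) = -1.900
  x_2 = (-5 - (3)·0.000 - (-3)·-1.000 - (2)·-2.000) / (12) = -0.333
  x_3 = (-1 - (-1)·0.000 - (2)·-1.000 - (-2)·-2.000) / (8) = -0.375
  x_4 = (-3 - (-2)·0.000 - (-4)·-1.000 - (4)·-1.000) / (13) = -0.231
Iteration 2:
  x_1 = (-9 - (-2)·-0.333 - (-2)·-0.375 - (-3)·-0.231) / (10) = -1.111
  x_2 = (-5 - (3)·-1.900 - (-3)·-0.375 - (2)·-0.231) / (12) = 0.003
  x_3 = (-1 - (-1)·-1.900 - (2)·-0.333 - (-2)·-0.231) / (8) = -0.337
  x_4 = (-3 - (-2)·-1.900 - (-4)·-0.333 - (4)·-0.375) / (13) = -0.510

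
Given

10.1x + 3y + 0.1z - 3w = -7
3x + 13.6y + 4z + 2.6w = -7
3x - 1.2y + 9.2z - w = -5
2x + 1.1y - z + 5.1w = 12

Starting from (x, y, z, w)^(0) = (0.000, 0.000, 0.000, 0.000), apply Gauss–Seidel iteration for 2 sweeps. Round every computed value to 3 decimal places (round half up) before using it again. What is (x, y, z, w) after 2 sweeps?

(0.200, -0.954, -0.447, 2.393)

Iteration 1:
  x = (-7 - (3)·0.000 - (0.1)·0.000 - (-3)·0.000) / (10.1) = -0.693
  y = (-7 - (3)·-0.693 - (4)·0.000 - (2.6)·0.000) / (13.6) = -0.362
  z = (-5 - (3)·-0.693 - (-1.2)·-0.362 - (-1)·0.000) / (9.2) = -0.365
  w = (12 - (2)·-0.693 - (1.1)·-0.362 - (-1)·-0.365) / (5.1) = 2.631
Iteration 2:
  x = (-7 - (3)·-0.362 - (0.1)·-0.365 - (-3)·2.631) / (10.1) = 0.200
  y = (-7 - (3)·0.200 - (4)·-0.365 - (2.6)·2.631) / (13.6) = -0.954
  z = (-5 - (3)·0.200 - (-1.2)·-0.954 - (-1)·2.631) / (9.2) = -0.447
  w = (12 - (2)·0.200 - (1.1)·-0.954 - (-1)·-0.447) / (5.1) = 2.393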